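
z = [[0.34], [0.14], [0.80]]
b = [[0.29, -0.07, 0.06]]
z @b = [[0.1, -0.02, 0.02], [0.04, -0.01, 0.01], [0.23, -0.06, 0.05]]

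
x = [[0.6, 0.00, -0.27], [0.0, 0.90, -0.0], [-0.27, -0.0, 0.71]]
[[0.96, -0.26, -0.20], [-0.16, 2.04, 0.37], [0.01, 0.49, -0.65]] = x @ [[1.94, -0.14, -0.9],[-0.18, 2.27, 0.41],[0.75, 0.64, -1.26]]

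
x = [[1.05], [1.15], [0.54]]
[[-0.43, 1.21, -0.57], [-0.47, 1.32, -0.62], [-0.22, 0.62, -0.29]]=x @ [[-0.41,  1.15,  -0.54]]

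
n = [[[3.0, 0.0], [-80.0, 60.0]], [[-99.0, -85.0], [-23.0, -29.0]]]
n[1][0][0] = -99.0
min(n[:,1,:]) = -80.0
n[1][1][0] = -23.0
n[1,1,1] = -29.0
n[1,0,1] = -85.0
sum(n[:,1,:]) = -72.0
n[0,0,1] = 0.0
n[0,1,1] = 60.0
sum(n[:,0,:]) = -181.0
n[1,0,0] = -99.0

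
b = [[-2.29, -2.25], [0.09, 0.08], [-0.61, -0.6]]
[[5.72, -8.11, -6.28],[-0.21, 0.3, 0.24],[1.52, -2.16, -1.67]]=b @[[-1.25, 0.84, 2.33], [-1.27, 2.75, 0.42]]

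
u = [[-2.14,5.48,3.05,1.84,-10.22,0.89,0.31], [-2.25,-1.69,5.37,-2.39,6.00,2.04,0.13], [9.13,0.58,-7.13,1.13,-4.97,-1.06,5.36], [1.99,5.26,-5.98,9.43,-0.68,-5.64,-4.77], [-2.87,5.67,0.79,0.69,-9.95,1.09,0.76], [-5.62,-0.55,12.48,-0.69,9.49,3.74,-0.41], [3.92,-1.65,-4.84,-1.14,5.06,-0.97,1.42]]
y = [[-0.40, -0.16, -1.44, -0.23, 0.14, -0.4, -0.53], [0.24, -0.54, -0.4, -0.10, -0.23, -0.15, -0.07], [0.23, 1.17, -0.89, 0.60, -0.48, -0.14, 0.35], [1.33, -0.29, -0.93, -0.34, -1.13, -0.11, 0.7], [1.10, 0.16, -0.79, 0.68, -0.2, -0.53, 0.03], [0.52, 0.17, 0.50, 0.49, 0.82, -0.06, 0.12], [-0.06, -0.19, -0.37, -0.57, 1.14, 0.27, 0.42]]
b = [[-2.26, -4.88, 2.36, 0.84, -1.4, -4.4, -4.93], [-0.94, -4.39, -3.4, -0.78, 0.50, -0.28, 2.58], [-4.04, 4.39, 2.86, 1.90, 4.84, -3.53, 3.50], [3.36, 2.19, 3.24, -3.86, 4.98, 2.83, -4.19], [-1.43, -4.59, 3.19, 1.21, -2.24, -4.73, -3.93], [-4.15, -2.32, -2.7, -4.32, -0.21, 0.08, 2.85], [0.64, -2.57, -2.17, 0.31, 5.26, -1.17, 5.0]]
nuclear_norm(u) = 64.29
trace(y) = -2.01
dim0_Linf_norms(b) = [4.15, 4.88, 3.4, 4.32, 5.26, 4.73, 5.0]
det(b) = 14572.16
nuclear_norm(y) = 8.93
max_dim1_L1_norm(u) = 33.75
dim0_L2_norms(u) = [12.33, 9.8, 17.45, 10.08, 19.5, 7.35, 7.37]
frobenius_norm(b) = 22.53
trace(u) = -6.32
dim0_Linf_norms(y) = [1.33, 1.17, 1.44, 0.68, 1.14, 0.53, 0.7]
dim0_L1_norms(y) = [3.88, 2.68, 5.32, 3.01, 4.14, 1.66, 2.22]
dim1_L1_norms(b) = [21.07, 12.87, 25.06, 24.65, 21.32, 16.63, 17.12]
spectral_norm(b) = 13.30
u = b @ y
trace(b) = -4.81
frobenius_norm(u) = 33.81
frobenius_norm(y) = 4.14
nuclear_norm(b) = 49.74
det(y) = -0.00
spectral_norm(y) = 2.78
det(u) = -201.76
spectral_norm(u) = 24.84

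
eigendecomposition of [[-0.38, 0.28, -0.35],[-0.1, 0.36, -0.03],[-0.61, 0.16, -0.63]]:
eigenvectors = [[0.49, 0.73, -0.42], [0.06, 0.15, -0.9], [0.87, -0.67, 0.12]]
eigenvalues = [-0.97, -0.0, 0.32]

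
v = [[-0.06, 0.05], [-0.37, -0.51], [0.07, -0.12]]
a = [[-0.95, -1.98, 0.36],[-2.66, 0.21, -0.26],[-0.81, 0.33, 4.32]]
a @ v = [[0.81, 0.92],[0.06, -0.21],[0.23, -0.73]]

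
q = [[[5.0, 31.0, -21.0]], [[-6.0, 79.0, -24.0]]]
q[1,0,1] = 79.0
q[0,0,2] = -21.0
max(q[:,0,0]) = 5.0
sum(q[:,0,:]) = 64.0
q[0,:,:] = [[5.0, 31.0, -21.0]]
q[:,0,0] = [5.0, -6.0]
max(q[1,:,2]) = -24.0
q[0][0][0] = 5.0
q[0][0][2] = -21.0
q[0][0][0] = 5.0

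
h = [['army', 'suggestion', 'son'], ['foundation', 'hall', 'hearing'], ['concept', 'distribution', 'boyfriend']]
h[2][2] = 'boyfriend'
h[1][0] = 'foundation'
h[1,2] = 'hearing'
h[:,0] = ['army', 'foundation', 'concept']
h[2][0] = 'concept'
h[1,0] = 'foundation'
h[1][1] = 'hall'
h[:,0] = ['army', 'foundation', 'concept']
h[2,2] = 'boyfriend'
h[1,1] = 'hall'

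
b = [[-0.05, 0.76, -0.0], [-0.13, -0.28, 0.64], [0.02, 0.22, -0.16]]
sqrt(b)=[[(-0.86-0.36j),1.20-0.81j,4.46+1.85j], [-0.09+0.19j,0.06+0.42j,0.37-0.95j], [-0.21-0.12j,0.26-0.27j,(1.04+0.61j)]]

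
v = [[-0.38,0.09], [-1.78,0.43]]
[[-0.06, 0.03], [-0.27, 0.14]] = v @ [[0.17, -0.11],  [0.07, -0.12]]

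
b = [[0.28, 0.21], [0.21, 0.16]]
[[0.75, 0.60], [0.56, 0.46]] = b @ [[1.73, 0.25],  [1.25, 2.54]]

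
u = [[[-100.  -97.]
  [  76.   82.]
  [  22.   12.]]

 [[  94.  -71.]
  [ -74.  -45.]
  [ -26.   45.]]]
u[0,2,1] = 12.0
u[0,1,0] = 76.0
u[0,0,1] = -97.0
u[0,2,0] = 22.0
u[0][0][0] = -100.0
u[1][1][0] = -74.0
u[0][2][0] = 22.0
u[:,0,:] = [[-100.0, -97.0], [94.0, -71.0]]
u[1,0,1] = -71.0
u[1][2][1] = 45.0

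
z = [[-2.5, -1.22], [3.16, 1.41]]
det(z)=0.330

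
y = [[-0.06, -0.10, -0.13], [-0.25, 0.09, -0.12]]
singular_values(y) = [0.3, 0.15]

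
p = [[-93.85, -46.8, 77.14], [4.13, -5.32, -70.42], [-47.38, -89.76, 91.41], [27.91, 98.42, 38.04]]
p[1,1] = -5.32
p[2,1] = -89.76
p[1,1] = -5.32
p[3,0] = 27.91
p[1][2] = -70.42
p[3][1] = 98.42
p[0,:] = [-93.85, -46.8, 77.14]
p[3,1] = 98.42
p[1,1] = -5.32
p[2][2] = 91.41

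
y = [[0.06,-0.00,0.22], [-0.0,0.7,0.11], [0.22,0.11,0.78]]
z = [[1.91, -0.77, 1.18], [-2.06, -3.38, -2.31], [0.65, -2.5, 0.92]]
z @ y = [[0.37, -0.41, 1.26], [-0.63, -2.62, -2.63], [0.24, -1.65, 0.59]]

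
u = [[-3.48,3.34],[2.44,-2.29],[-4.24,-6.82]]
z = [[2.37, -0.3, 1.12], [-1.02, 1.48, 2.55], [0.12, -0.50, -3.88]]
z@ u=[[-13.73, 0.96], [-3.65, -24.19], [14.81, 28.01]]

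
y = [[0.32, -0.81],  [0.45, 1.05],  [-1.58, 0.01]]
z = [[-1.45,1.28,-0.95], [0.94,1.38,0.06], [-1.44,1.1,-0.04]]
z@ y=[[1.61, 2.51], [0.83, 0.69], [0.1, 2.32]]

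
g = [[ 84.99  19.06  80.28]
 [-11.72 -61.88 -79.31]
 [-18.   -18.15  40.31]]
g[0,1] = 19.06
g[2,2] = 40.31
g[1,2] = -79.31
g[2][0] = -18.0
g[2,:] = [-18.0, -18.15, 40.31]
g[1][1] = -61.88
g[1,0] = -11.72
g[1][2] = -79.31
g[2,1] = -18.15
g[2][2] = 40.31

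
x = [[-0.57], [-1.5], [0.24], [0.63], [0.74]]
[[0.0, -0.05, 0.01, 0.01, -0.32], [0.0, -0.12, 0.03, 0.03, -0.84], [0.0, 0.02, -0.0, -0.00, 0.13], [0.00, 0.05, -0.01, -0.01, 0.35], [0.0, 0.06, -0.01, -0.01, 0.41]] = x @[[0.0, 0.08, -0.02, -0.02, 0.56]]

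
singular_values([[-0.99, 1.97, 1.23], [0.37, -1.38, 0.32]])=[2.77, 0.91]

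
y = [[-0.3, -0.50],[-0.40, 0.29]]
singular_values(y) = [0.59, 0.49]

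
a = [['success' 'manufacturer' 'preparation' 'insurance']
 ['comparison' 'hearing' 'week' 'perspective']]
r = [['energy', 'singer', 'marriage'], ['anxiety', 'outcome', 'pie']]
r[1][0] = 'anxiety'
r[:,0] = ['energy', 'anxiety']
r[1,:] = ['anxiety', 'outcome', 'pie']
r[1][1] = 'outcome'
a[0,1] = 'manufacturer'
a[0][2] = 'preparation'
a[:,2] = ['preparation', 'week']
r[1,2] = 'pie'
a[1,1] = 'hearing'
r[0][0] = 'energy'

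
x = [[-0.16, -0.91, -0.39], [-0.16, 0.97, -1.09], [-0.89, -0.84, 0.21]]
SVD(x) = [[0.37, -0.54, 0.75], [-0.71, -0.69, -0.15], [0.6, -0.48, -0.65]] @ diag([1.7711558305624766, 1.0886986065985458, 0.6163946526819696]) @ [[-0.27, -0.86, 0.43], [0.57, 0.21, 0.79], [0.77, -0.46, -0.44]]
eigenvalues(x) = [-1.13, 0.74, 1.41]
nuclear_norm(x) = 3.48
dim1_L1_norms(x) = [1.46, 2.22, 1.94]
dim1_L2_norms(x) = [1.0, 1.47, 1.24]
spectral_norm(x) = 1.77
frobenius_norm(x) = 2.17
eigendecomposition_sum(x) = [[-0.45,-0.37,-0.43], [-0.28,-0.23,-0.27], [-0.48,-0.39,-0.45]] + [[0.62, 0.09, -0.64],[-0.53, -0.08, 0.55],[-0.20, -0.03, 0.21]] + [[-0.32, -0.64, 0.68], [0.65, 1.28, -1.37], [-0.21, -0.42, 0.45]]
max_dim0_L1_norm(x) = 2.72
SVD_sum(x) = [[-0.18, -0.57, 0.28], [0.34, 1.09, -0.54], [-0.28, -0.91, 0.45]] + [[-0.34, -0.13, -0.47], [-0.43, -0.16, -0.59], [-0.3, -0.11, -0.41]] + [[0.36,-0.21,-0.2], [-0.07,0.04,0.04], [-0.31,0.18,0.17]]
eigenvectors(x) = [[0.63,0.74,0.43],  [0.39,-0.63,-0.86],  [0.67,-0.24,0.28]]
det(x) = -1.19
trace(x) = 1.02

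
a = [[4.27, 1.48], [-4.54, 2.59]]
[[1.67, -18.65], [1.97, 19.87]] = a@[[0.08, -4.37], [0.90, 0.01]]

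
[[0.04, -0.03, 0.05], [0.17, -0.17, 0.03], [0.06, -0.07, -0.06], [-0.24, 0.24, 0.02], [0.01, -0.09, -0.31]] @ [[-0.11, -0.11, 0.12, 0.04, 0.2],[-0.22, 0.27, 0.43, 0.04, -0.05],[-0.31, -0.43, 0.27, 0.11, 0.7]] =[[-0.01, -0.03, 0.01, 0.01, 0.04], [0.01, -0.08, -0.04, 0.00, 0.06], [0.03, 0.00, -0.04, -0.01, -0.03], [-0.03, 0.08, 0.08, 0.0, -0.05], [0.11, 0.11, -0.12, -0.04, -0.21]]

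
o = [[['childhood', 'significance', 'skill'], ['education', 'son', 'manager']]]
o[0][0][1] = 'significance'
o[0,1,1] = 'son'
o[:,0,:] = [['childhood', 'significance', 'skill']]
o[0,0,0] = 'childhood'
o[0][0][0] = 'childhood'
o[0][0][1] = 'significance'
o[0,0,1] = 'significance'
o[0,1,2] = 'manager'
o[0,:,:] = [['childhood', 'significance', 'skill'], ['education', 'son', 'manager']]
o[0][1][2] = 'manager'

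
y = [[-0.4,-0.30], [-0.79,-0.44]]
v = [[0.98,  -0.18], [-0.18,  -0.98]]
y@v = [[-0.34, 0.37], [-0.70, 0.57]]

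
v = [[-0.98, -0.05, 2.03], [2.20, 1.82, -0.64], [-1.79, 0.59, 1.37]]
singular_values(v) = [3.79, 1.99, 0.86]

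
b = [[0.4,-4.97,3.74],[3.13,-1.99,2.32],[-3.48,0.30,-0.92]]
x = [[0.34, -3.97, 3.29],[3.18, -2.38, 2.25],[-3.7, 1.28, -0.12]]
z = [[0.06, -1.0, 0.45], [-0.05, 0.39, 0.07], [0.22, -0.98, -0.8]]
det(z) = -0.01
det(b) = 3.88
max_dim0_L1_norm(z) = 2.37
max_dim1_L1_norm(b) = 9.11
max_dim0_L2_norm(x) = 4.89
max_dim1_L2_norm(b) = 6.23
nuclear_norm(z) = 2.38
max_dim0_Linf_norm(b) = 4.97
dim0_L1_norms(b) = [7.01, 7.26, 6.98]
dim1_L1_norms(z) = [1.51, 0.51, 2.0]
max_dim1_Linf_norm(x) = 3.97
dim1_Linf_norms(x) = [3.97, 3.18, 3.7]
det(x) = 15.07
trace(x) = -2.16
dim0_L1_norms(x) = [7.22, 7.63, 5.66]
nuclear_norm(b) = 11.55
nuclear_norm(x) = 11.27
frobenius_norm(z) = 1.74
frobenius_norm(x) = 7.93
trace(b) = -2.51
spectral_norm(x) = 6.99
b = x + z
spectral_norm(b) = 7.42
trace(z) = -0.35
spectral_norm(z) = 1.50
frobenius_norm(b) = 8.43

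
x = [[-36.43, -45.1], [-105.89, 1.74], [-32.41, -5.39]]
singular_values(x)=[117.55, 42.88]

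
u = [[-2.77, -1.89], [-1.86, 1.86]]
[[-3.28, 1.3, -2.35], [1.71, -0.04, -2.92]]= u @[[0.33,-0.27,1.14], [1.25,-0.29,-0.43]]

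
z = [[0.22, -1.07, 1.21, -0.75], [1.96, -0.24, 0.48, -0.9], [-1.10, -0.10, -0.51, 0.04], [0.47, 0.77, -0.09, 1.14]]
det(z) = -0.396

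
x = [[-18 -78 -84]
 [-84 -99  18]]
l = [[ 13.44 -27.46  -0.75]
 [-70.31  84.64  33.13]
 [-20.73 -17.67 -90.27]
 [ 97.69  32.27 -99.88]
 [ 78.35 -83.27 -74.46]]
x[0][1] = -78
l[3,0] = 97.69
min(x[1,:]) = -99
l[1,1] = 84.64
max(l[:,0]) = 97.69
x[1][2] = 18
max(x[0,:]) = -18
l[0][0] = 13.44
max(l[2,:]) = -17.67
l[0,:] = [13.44, -27.46, -0.75]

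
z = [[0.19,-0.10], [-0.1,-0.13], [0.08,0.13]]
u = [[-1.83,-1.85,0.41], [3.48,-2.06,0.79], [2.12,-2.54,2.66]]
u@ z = [[-0.13, 0.48], [0.93, 0.02], [0.87, 0.46]]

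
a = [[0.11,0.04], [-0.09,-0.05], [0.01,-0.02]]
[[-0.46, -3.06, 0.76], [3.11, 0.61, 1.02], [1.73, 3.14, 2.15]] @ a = [[0.23, 0.12],[0.30, 0.07],[-0.07, -0.13]]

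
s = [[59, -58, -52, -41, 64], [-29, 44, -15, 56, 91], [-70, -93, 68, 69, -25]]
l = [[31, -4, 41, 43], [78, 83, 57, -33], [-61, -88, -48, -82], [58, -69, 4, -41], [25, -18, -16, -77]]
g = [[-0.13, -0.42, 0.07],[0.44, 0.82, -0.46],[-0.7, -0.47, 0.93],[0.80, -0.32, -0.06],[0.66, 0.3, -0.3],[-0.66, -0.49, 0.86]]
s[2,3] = 69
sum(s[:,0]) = -40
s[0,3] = -41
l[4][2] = -16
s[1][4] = 91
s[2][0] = -70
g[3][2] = -0.055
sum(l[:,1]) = -96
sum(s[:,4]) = 130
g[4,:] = [0.658, 0.302, -0.295]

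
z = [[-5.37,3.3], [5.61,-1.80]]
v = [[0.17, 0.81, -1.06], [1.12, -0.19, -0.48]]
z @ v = [[2.78, -4.98, 4.11], [-1.06, 4.89, -5.08]]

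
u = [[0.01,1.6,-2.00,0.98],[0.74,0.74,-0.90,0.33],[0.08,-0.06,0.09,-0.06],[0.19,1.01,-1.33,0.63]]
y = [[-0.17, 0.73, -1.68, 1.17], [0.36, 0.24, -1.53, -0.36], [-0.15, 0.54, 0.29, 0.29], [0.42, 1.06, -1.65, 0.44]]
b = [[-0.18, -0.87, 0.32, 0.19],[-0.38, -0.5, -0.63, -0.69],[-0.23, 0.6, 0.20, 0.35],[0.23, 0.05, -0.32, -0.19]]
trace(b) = -0.67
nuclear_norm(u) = 4.24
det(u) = 0.00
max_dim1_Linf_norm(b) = 0.87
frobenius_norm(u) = 3.57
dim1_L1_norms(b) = [1.56, 2.2, 1.38, 0.79]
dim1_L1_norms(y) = [3.75, 2.49, 1.27, 3.57]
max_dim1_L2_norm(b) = 1.13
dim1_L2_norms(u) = [2.74, 1.42, 0.15, 1.79]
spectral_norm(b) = 1.32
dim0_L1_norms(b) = [1.02, 2.02, 1.47, 1.42]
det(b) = -0.06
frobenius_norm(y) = 3.48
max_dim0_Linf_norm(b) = 0.87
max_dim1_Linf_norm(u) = 2.0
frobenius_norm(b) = 1.72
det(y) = -0.41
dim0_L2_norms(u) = [0.77, 2.03, 2.57, 1.21]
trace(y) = 0.80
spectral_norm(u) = 3.51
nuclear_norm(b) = 2.88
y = b + u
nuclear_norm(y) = 5.22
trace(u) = 1.47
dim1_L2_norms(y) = [2.18, 1.63, 0.69, 2.05]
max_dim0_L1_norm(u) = 4.32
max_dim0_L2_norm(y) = 2.82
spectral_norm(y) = 3.19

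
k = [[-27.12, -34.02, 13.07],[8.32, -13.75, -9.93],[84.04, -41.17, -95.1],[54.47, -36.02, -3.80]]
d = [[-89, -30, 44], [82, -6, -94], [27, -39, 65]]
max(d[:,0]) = 82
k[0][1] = -34.02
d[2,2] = 65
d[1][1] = -6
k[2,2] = -95.1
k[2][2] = -95.1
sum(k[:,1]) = -124.96000000000001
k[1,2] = -9.93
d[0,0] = -89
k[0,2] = 13.07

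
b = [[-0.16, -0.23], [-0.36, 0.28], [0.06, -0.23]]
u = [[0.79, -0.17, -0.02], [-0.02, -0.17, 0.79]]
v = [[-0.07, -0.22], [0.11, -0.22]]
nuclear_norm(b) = 0.80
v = u @ b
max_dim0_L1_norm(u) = 0.81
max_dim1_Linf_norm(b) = 0.36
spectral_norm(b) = 0.50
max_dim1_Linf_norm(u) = 0.79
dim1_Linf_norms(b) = [0.23, 0.36, 0.23]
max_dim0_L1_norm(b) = 0.74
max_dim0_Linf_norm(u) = 0.79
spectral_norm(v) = 0.31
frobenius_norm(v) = 0.34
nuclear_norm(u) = 1.62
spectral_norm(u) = 0.81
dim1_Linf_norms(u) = [0.79, 0.79]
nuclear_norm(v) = 0.44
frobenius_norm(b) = 0.59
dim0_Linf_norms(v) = [0.11, 0.22]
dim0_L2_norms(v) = [0.13, 0.31]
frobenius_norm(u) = 1.14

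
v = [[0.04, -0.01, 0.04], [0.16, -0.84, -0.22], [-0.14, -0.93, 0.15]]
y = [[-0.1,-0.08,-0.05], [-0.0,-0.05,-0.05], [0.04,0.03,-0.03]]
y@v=[[-0.01,  0.11,  0.01], [-0.00,  0.09,  0.0], [0.01,  0.0,  -0.01]]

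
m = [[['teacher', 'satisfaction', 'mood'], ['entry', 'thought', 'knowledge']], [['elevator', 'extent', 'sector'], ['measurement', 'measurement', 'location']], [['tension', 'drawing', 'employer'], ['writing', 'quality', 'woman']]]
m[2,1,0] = 'writing'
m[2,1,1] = 'quality'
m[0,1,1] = 'thought'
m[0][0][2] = 'mood'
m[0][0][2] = 'mood'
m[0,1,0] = 'entry'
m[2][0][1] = 'drawing'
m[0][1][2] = 'knowledge'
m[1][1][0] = 'measurement'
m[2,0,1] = 'drawing'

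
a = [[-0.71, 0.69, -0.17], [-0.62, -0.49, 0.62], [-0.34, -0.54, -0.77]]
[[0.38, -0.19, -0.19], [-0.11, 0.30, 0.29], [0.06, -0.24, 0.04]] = a@ [[-0.22, 0.03, -0.06],[0.28, -0.14, -0.29],[-0.18, 0.40, 0.18]]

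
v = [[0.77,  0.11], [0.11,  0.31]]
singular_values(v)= [0.79, 0.29]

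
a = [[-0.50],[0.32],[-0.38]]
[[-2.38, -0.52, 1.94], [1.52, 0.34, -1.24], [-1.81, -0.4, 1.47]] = a@[[4.76, 1.05, -3.87]]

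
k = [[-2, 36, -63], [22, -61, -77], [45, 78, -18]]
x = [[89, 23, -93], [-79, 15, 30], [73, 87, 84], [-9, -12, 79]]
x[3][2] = 79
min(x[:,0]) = -79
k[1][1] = -61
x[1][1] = 15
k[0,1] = 36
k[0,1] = 36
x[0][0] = 89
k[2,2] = -18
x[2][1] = 87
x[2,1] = 87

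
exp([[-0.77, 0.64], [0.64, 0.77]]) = [[0.64, 0.75],[0.75, 2.45]]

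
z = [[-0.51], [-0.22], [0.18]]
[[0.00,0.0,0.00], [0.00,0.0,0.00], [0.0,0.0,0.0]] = z @ [[0.0,0.00,0.0]]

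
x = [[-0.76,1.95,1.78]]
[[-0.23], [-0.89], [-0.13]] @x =[[0.17, -0.45, -0.41], [0.68, -1.74, -1.58], [0.10, -0.25, -0.23]]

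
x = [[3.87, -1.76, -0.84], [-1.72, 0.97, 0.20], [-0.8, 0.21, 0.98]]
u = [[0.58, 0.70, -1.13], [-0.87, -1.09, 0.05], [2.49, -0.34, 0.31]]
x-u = [[3.29, -2.46, 0.29], [-0.85, 2.06, 0.15], [-3.29, 0.55, 0.67]]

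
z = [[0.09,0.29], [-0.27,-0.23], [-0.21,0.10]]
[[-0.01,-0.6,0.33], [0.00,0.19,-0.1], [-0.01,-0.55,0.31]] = z @[[0.02, 1.44, -0.8], [-0.03, -2.50, 1.38]]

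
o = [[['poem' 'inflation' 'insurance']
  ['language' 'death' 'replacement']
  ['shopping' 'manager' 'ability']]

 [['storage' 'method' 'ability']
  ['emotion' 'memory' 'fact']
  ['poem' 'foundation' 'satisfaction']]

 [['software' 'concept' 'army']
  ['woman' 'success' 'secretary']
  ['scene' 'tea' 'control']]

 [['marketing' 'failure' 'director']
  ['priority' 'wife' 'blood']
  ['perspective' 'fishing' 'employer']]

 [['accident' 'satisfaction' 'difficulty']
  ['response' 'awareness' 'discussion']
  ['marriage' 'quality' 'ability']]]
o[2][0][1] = 'concept'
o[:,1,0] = ['language', 'emotion', 'woman', 'priority', 'response']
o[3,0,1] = 'failure'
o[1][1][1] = 'memory'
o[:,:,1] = [['inflation', 'death', 'manager'], ['method', 'memory', 'foundation'], ['concept', 'success', 'tea'], ['failure', 'wife', 'fishing'], ['satisfaction', 'awareness', 'quality']]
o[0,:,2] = ['insurance', 'replacement', 'ability']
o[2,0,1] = 'concept'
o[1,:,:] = [['storage', 'method', 'ability'], ['emotion', 'memory', 'fact'], ['poem', 'foundation', 'satisfaction']]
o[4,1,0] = 'response'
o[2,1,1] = 'success'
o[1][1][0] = 'emotion'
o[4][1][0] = 'response'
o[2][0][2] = 'army'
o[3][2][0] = 'perspective'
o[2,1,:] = ['woman', 'success', 'secretary']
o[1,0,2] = 'ability'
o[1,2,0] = 'poem'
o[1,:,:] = [['storage', 'method', 'ability'], ['emotion', 'memory', 'fact'], ['poem', 'foundation', 'satisfaction']]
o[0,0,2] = 'insurance'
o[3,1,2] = 'blood'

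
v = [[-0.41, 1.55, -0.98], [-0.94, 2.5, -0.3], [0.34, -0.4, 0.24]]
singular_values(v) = [3.25, 0.68, 0.21]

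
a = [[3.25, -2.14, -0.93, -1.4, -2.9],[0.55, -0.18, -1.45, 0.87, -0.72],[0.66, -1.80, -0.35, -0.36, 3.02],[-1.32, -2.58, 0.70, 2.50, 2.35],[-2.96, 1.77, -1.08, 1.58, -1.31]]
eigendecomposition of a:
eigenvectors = [[(0.71+0j), (-0.09-0.33j), -0.09+0.33j, -0.42+0.17j, (-0.42-0.17j)], [0.05+0.00j, (-0.27-0.21j), -0.27+0.21j, -0.07+0.47j, -0.07-0.47j], [(-0.09+0j), -0.74+0.00j, -0.74-0.00j, (0.03-0.26j), (0.03+0.26j)], [-0.58+0.00j, -0.17-0.07j, -0.17+0.07j, (-0.68+0j), (-0.68-0j)], [(-0.39+0j), 0.22-0.36j, 0.22+0.36j, (0.14+0.15j), 0.14-0.15j]]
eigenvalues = [(5.98+0j), (-1.92+1.24j), (-1.92-1.24j), (0.88+1.88j), (0.88-1.88j)]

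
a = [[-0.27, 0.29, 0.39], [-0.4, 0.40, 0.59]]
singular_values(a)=[0.99, 0.02]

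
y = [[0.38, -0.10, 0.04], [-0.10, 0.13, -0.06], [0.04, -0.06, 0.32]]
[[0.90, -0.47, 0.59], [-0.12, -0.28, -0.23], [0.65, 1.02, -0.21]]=y @ [[2.72, -2.22, 1.36], [2.17, -2.51, -1.19], [2.10, 2.99, -1.05]]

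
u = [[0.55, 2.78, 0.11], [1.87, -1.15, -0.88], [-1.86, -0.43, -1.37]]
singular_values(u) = [3.13, 2.71, 1.41]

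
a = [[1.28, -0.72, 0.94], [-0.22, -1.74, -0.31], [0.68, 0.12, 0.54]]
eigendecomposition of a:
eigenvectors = [[0.89,-0.61,0.27], [-0.09,-0.06,0.96], [0.45,0.79,-0.13]]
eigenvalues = [1.84, 0.0, -1.76]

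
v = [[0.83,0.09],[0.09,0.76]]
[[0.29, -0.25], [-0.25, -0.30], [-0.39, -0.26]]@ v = [[0.22, -0.16], [-0.23, -0.25], [-0.35, -0.23]]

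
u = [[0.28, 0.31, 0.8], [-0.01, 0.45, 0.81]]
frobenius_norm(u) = 1.29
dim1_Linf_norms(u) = [0.8, 0.81]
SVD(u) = [[-0.7, -0.72],[-0.72, 0.7]] @ diag([1.2734249669366782, 0.22713179782302648]) @ [[-0.15,-0.42,-0.89], [-0.91,0.40,-0.04]]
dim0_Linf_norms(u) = [0.28, 0.45, 0.81]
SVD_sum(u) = [[0.13, 0.38, 0.79], [0.13, 0.39, 0.82]] + [[0.15,-0.07,0.01], [-0.14,0.06,-0.01]]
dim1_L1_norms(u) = [1.39, 1.27]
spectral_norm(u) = 1.27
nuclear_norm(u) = 1.50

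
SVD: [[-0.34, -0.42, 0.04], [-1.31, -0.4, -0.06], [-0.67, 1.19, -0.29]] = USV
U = [[-0.13,  -0.38,  -0.92], [-0.74,  -0.58,  0.34], [-0.66,  0.72,  -0.21]]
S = [1.54, 1.33, 0.0]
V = [[0.95, -0.29, 0.15], [0.31, 0.94, -0.14], [-0.10, 0.18, 0.98]]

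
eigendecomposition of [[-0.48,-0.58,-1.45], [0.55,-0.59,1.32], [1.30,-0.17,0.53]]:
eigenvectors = [[(0.66+0j), (0.66-0j), -0.39+0.00j], [-0.36-0.30j, (-0.36+0.3j), (-0.88+0j)], [-0.13-0.57j, -0.13+0.57j, 0.28+0.00j]]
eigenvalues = [(0.11+1.52j), (0.11-1.52j), (-0.76+0j)]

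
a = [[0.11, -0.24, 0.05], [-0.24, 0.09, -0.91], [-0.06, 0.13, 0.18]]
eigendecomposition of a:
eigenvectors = [[0.81+0.00j, -0.25+0.50j, (-0.25-0.5j)], [(0.58+0j), (0.74+0j), (0.74-0j)], [(-0.11+0j), (-0.04-0.38j), (-0.04+0.38j)]]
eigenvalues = [(-0.07+0j), (0.23+0.3j), (0.23-0.3j)]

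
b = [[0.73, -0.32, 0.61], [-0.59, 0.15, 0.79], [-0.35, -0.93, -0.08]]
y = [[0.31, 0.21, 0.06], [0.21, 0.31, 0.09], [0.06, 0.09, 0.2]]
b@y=[[0.2, 0.11, 0.14], [-0.10, -0.01, 0.14], [-0.31, -0.37, -0.12]]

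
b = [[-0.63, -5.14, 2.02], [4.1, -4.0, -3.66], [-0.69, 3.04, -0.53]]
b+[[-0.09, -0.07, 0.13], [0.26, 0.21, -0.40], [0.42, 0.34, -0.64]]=[[-0.72, -5.21, 2.15],[4.36, -3.79, -4.06],[-0.27, 3.38, -1.17]]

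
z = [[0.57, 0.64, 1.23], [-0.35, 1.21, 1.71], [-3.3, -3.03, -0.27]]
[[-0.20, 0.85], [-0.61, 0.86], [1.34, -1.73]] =z @ [[0.12,0.33], [-0.58,0.17], [0.08,0.45]]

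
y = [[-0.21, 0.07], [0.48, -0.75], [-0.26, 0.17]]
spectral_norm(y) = 0.95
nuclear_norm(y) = 1.13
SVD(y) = [[-0.19, -0.72], [0.93, -0.35], [-0.31, -0.61]] @ diag([0.9523431576599029, 0.17732035996570095]) @ [[0.60, -0.80], [0.80, 0.6]]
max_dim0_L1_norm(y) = 0.99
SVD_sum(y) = [[-0.11, 0.15], [0.53, -0.71], [-0.17, 0.23]] + [[-0.1, -0.08], [-0.05, -0.04], [-0.09, -0.06]]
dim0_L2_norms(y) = [0.58, 0.77]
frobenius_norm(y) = 0.97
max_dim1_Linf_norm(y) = 0.75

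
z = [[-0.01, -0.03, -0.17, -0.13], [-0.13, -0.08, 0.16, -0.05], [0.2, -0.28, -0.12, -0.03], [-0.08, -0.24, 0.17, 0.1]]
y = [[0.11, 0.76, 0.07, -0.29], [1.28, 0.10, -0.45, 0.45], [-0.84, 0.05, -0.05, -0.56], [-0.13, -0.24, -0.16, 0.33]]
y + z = [[0.10, 0.73, -0.10, -0.42], [1.15, 0.02, -0.29, 0.4], [-0.64, -0.23, -0.17, -0.59], [-0.21, -0.48, 0.01, 0.43]]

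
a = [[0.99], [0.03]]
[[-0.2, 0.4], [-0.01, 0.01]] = a@[[-0.2,  0.40]]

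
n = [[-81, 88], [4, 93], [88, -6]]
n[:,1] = [88, 93, -6]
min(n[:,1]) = -6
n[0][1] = 88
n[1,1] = 93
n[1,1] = 93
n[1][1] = 93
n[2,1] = -6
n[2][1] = -6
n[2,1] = -6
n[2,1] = -6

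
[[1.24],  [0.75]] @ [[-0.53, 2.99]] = [[-0.66, 3.71], [-0.4, 2.24]]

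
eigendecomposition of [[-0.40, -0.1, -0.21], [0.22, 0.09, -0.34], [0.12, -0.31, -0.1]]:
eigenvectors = [[(0.7+0j), (0.7-0j), -0.05+0.00j], [(-0.13-0.45j), -0.13+0.45j, (-0.82+0j)], [(-0.02-0.53j), -0.02+0.53j, (0.57+0j)]]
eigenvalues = [(-0.37+0.22j), (-0.37-0.22j), (0.34+0j)]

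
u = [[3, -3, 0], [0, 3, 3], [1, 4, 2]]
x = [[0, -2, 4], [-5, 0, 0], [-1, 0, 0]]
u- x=[[3, -1, -4], [5, 3, 3], [2, 4, 2]]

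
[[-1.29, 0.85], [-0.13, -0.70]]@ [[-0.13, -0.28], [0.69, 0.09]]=[[0.75, 0.44], [-0.47, -0.03]]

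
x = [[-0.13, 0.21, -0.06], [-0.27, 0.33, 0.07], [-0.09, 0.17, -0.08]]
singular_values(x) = [0.53, 0.13, 0.0]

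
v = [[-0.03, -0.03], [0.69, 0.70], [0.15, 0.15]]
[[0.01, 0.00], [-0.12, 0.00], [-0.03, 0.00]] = v @ [[0.15, -0.0], [-0.32, 0.00]]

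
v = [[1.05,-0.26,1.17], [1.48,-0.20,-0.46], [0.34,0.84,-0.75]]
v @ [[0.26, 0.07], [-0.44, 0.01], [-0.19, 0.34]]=[[0.17, 0.47], [0.56, -0.05], [-0.14, -0.22]]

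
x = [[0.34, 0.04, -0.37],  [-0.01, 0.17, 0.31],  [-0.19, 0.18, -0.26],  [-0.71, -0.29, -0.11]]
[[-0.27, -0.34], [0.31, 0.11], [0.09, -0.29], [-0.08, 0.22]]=x @[[-0.34, -0.14],[0.90, -0.68],[0.51, 0.73]]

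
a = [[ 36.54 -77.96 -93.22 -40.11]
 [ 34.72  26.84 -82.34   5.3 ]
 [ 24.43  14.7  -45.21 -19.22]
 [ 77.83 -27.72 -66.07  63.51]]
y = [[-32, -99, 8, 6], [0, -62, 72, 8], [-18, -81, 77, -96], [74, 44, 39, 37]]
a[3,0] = 77.83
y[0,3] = 6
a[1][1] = 26.84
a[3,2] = -66.07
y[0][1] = -99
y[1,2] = 72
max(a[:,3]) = 63.51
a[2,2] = -45.21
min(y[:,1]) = -99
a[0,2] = -93.22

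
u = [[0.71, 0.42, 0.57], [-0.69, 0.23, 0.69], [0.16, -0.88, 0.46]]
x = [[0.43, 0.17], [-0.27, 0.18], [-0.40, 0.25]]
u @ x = [[-0.04,0.34],[-0.63,0.1],[0.12,-0.02]]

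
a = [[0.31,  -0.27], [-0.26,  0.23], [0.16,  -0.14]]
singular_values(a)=[0.58, 0.0]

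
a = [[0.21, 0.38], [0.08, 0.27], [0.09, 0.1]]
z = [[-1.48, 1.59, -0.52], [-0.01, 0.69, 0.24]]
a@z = [[-0.31,0.60,-0.02], [-0.12,0.31,0.02], [-0.13,0.21,-0.02]]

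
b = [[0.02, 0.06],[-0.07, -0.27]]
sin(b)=[[0.02, 0.06], [-0.07, -0.27]]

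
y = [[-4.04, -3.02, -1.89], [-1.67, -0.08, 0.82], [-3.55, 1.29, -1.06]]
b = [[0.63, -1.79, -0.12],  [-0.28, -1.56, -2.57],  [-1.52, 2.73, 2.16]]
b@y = [[0.87, -1.91, -2.53],[12.86, -2.34, 1.97],[-6.09, 7.16, 2.82]]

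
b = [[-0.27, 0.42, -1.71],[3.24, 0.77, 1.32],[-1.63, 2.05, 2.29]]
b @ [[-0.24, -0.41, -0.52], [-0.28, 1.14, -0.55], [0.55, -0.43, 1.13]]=[[-0.99, 1.32, -2.02], [-0.27, -1.02, -0.62], [1.08, 2.02, 2.31]]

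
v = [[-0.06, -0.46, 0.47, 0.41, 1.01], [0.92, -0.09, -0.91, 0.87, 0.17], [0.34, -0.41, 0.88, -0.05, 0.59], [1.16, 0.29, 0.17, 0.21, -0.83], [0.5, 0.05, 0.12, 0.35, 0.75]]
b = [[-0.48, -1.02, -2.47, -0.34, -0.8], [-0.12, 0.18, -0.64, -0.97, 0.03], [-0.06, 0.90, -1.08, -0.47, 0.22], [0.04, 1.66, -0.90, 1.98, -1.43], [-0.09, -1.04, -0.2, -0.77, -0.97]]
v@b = [[-0.02, 0.03, -0.64, 0.28, -1.43], [-0.36, -0.51, -2.05, 1.79, -2.35], [-0.22, -0.33, -1.60, -0.68, -0.59], [-0.52, 0.23, -3.26, 0.30, -0.38], [-0.31, -0.59, -1.86, -0.16, -1.6]]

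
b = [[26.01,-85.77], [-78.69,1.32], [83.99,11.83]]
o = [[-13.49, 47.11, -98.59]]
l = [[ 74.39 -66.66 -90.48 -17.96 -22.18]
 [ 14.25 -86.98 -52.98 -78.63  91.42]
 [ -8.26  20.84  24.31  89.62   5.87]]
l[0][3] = -17.96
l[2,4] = 5.87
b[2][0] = 83.99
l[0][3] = -17.96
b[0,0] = 26.01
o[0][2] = -98.59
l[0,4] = -22.18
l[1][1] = -86.98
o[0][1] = 47.11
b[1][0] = -78.69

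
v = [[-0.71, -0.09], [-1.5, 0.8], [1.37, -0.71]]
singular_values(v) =[2.37, 0.4]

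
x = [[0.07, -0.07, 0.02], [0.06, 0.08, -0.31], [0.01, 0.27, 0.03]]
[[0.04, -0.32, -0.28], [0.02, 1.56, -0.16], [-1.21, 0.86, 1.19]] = x @ [[-3.11,0.26,-0.17], [-4.16,3.61,4.23], [-1.74,-4.05,1.57]]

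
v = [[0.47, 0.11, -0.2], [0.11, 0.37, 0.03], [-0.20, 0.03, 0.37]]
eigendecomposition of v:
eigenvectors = [[0.79, 0.60, 0.07],[0.26, -0.43, 0.86],[-0.55, 0.67, 0.5]]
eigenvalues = [0.64, 0.17, 0.4]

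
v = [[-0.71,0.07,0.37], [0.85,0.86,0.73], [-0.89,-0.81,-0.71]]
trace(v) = -0.56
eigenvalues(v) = [(-0.36+0.36j), (-0.36-0.36j), (0.15+0j)]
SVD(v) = [[-0.12, -0.99, -0.05], [0.70, -0.12, 0.70], [-0.70, 0.05, 0.71]] @ diag([1.999080924337188, 0.7721655750532606, 0.025214730889758237]) @ [[0.65, 0.58, 0.48], [0.72, -0.28, -0.64], [-0.24, 0.76, -0.6]]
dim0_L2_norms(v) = [1.42, 1.18, 1.08]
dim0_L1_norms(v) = [2.45, 1.74, 1.81]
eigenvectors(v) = [[(0.29-0.29j), (0.29+0.29j), -0.18+0.00j], [(-0.61+0.02j), -0.61-0.02j, (0.8+0j)], [(0.67+0j), 0.67-0.00j, (-0.57+0j)]]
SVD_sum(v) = [[-0.16, -0.14, -0.12], [0.92, 0.82, 0.68], [-0.91, -0.81, -0.67]] + [[-0.55, 0.21, 0.49], [-0.07, 0.03, 0.06], [0.03, -0.01, -0.02]] + [[0.0, -0.00, 0.0],[-0.0, 0.01, -0.01],[-0.00, 0.01, -0.01]]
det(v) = 0.04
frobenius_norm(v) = 2.14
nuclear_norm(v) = 2.80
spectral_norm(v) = 2.00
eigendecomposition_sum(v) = [[-0.35+0.02j, (0.08+0.3j), 0.23+0.42j], [0.41+0.33j, (0.22-0.42j), 0.18-0.69j], [-0.43-0.38j, -0.25+0.45j, -0.22+0.75j]] + [[-0.35-0.02j, 0.08-0.30j, (0.23-0.42j)], [0.41-0.33j, 0.22+0.42j, 0.18+0.69j], [(-0.43+0.38j), -0.25-0.45j, (-0.22-0.75j)]] + [[(-0.01+0j), (-0.09-0j), (-0.08-0j)], [0.03-0.00j, 0.43+0.00j, 0.38+0.00j], [(-0.02+0j), -0.30-0.00j, -0.27-0.00j]]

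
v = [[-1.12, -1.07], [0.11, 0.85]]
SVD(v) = [[-0.9, 0.43],[0.43, 0.9]] @ diag([1.700978233143009, 0.4904824669381038]) @ [[0.62, 0.78], [-0.78, 0.62]]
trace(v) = -0.27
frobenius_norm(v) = 1.77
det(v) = -0.83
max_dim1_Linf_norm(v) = 1.12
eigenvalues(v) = [-1.06, 0.79]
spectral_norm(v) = 1.70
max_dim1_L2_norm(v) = 1.55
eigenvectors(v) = [[-1.0, 0.49], [0.06, -0.87]]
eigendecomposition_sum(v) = [[-1.09, -0.61], [0.06, 0.04]] + [[-0.03, -0.46],[0.05, 0.81]]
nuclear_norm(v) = 2.19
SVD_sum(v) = [[-0.95, -1.20], [0.46, 0.57]] + [[-0.17, 0.13], [-0.35, 0.28]]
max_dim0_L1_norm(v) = 1.92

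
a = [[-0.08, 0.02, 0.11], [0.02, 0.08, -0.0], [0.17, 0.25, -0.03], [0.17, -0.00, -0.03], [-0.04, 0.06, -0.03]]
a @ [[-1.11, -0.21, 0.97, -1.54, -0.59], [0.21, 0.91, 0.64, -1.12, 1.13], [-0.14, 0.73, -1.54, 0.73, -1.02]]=[[0.08, 0.12, -0.23, 0.18, -0.04], [-0.01, 0.07, 0.07, -0.12, 0.08], [-0.13, 0.17, 0.37, -0.56, 0.21], [-0.18, -0.06, 0.21, -0.28, -0.07], [0.06, 0.04, 0.05, -0.03, 0.12]]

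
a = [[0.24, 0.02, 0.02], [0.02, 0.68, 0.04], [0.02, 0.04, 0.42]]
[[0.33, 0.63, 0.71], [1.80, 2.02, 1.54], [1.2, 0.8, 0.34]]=a @ [[0.95, 2.25, 2.74],[2.47, 2.81, 2.15],[2.58, 1.52, 0.47]]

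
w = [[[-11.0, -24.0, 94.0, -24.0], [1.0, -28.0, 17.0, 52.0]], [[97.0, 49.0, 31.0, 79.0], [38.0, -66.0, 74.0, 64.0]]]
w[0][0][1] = -24.0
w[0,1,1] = -28.0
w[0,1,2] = 17.0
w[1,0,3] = 79.0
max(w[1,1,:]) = 74.0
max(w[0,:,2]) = 94.0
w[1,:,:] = [[97.0, 49.0, 31.0, 79.0], [38.0, -66.0, 74.0, 64.0]]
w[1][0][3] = 79.0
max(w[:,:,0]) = 97.0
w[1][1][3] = 64.0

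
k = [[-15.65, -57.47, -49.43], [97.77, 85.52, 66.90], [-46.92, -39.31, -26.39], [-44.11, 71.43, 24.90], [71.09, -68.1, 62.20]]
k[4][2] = 62.2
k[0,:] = [-15.65, -57.47, -49.43]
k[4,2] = 62.2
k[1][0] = 97.77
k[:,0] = [-15.65, 97.77, -46.92, -44.11, 71.09]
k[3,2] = 24.9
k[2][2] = -26.39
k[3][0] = -44.11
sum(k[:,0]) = 62.17999999999999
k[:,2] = [-49.43, 66.9, -26.39, 24.9, 62.2]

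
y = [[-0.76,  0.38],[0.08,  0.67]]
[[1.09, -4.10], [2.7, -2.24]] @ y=[[-1.16, -2.33], [-2.23, -0.47]]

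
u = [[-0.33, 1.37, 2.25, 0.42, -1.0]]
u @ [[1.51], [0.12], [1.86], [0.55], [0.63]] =[[3.45]]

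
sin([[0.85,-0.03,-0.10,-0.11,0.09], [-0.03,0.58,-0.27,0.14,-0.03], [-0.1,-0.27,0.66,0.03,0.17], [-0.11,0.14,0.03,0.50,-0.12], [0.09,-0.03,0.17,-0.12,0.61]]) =[[0.74, -0.02, -0.08, -0.08, 0.07],[-0.02, 0.52, -0.22, 0.12, -0.01],[-0.08, -0.22, 0.58, 0.04, 0.13],[-0.08, 0.12, 0.04, 0.47, -0.10],[0.07, -0.01, 0.13, -0.1, 0.56]]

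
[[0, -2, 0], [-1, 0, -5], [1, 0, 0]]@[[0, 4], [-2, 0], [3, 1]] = [[4, 0], [-15, -9], [0, 4]]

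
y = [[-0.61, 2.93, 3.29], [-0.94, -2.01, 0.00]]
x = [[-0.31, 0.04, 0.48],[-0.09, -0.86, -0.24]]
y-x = [[-0.30, 2.89, 2.81], [-0.85, -1.15, 0.24]]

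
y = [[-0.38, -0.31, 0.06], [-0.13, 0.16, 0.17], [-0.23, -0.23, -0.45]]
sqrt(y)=[[0.05,-0.15,0.42], [0.08,0.53,0.2], [-0.88,-0.53,0.16]]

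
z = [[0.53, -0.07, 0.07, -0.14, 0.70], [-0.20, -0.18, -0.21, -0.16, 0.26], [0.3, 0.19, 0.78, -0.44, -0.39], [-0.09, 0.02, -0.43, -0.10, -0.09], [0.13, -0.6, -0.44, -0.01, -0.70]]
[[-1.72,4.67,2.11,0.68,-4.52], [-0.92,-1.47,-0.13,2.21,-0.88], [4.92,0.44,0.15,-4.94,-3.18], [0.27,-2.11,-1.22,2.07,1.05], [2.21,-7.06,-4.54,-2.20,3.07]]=z @ [[1.02,  3.66,  -0.06,  -2.79,  -2.06],  [0.68,  4.96,  2.22,  2.31,  0.35],  [1.11,  2.49,  1.98,  -4.63,  -2.39],  [-4.51,  3.71,  1.16,  -1.06,  4.95],  [-4.18,  4.89,  3.31,  3.57,  -3.63]]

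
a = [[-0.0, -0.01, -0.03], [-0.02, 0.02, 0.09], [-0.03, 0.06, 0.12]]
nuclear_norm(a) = 0.19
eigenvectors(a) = [[0.18, -0.98, 0.21], [-0.54, -0.08, -0.88], [-0.82, -0.19, 0.43]]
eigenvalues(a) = [0.17, -0.01, -0.02]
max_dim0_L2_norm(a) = 0.15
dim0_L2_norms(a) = [0.04, 0.06, 0.15]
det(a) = 0.00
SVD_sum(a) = [[0.01,  -0.01,  -0.03],[-0.02,  0.03,  0.08],[-0.03,  0.05,  0.12]] + [[-0.00, 0.00, -0.00], [0.00, -0.01, 0.01], [-0.00, 0.01, -0.0]] + [[-0.01, -0.0, -0.00], [-0.00, -0.0, -0.0], [-0.0, -0.00, -0.00]]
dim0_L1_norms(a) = [0.05, 0.09, 0.24]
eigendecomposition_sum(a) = [[0.01, -0.01, -0.03], [-0.02, 0.03, 0.08], [-0.03, 0.05, 0.12]] + [[-0.01, -0.00, -0.0],[-0.00, -0.00, -0.0],[-0.0, -0.0, -0.0]] + [[0.00, 0.0, -0.0], [-0.00, -0.01, 0.01], [0.0, 0.01, -0.00]]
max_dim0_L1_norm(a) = 0.24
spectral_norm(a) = 0.17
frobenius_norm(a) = 0.17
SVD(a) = [[0.18, 0.13, -0.97], [-0.55, -0.81, -0.21], [-0.81, 0.58, -0.08]] @ diag([0.16854158934215982, 0.01868918190747017, 0.006666868953884362]) @ [[0.21,-0.37,-0.91], [-0.06,0.92,-0.39], [0.98,0.14,0.17]]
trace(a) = 0.14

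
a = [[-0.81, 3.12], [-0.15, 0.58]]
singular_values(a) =[3.28, 0.0]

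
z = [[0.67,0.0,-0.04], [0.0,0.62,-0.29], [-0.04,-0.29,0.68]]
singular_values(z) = [0.94, 0.67, 0.36]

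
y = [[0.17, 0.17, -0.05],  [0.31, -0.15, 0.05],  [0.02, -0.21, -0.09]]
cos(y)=[[0.96, -0.01, -0.00],[-0.00, 0.97, 0.01],[0.03, -0.03, 1.0]]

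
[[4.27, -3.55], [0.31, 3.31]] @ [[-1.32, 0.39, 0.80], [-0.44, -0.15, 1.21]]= [[-4.07, 2.2, -0.88], [-1.87, -0.38, 4.25]]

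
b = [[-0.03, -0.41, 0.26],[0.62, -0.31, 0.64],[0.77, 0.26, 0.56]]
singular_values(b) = [1.31, 0.62, 0.07]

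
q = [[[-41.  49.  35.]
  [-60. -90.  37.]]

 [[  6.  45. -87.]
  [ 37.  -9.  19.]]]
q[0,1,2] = 37.0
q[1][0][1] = 45.0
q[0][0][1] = 49.0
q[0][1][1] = -90.0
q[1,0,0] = 6.0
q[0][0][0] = -41.0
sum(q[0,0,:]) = 43.0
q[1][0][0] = 6.0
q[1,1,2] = 19.0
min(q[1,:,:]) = -87.0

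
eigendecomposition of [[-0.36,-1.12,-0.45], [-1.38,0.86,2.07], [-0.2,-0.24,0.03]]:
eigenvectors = [[0.50,-0.89,0.64], [-0.86,-0.37,-0.45], [0.07,-0.27,0.62]]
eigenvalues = [1.49, -0.96, -0.0]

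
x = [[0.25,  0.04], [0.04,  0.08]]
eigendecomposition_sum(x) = [[0.25, 0.06], [0.06, 0.01]] + [[0.00,-0.02],[-0.02,0.07]]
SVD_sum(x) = [[0.25, 0.06], [0.06, 0.01]] + [[0.0,-0.02], [-0.02,0.07]]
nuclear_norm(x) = 0.33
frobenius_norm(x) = 0.27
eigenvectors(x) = [[0.98, -0.22], [0.22, 0.98]]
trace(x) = 0.33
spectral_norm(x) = 0.26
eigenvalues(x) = [0.26, 0.07]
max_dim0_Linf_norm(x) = 0.25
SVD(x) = [[-0.98, -0.22], [-0.22, 0.98]] @ diag([0.25894147114027966, 0.07105852885972033]) @ [[-0.98, -0.22], [-0.22, 0.98]]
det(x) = 0.02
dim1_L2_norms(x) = [0.25, 0.09]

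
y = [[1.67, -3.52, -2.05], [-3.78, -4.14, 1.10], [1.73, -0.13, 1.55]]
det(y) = -53.490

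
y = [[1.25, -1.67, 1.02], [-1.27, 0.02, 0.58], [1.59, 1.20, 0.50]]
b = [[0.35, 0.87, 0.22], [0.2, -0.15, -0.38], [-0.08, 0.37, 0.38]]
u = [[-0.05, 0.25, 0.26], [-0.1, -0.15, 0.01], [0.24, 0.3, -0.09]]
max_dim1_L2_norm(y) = 2.32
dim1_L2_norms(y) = [2.32, 1.4, 2.05]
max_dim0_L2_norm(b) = 0.96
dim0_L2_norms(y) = [2.39, 2.06, 1.28]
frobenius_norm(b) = 1.19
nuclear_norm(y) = 5.56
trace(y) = 1.77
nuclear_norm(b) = 1.60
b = y @ u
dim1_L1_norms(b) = [1.44, 0.73, 0.83]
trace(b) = 0.58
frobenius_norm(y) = 3.40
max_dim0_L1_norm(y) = 4.11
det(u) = -0.00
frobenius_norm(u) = 0.57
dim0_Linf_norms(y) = [1.59, 1.67, 1.02]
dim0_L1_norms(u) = [0.39, 0.7, 0.36]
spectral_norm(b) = 1.07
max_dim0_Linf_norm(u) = 0.3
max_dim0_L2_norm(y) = 2.39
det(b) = 0.00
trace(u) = -0.29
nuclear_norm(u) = 0.79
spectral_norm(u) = 0.46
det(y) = -5.04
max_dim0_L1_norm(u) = 0.7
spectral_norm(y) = 2.50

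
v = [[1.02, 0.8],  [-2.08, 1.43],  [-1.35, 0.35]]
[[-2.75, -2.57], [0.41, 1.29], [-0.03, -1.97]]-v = [[-3.77, -3.37], [2.49, -0.14], [1.32, -2.32]]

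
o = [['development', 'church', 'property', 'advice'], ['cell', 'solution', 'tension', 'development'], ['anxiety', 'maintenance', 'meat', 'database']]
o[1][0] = 'cell'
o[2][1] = 'maintenance'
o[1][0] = 'cell'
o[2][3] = 'database'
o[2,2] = 'meat'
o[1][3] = 'development'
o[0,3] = 'advice'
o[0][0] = 'development'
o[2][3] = 'database'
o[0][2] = 'property'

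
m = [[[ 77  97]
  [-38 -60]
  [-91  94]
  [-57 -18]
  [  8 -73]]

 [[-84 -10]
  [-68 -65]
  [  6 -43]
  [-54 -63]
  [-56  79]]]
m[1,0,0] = -84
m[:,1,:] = [[-38, -60], [-68, -65]]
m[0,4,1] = -73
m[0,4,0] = 8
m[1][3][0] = -54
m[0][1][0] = -38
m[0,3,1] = -18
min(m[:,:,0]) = -91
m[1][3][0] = -54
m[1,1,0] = -68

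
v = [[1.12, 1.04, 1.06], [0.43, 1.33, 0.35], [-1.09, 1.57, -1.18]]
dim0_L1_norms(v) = [2.64, 3.94, 2.59]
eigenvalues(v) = [-0.64, -0.01, 1.92]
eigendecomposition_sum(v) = [[0.64,-0.88,0.68], [0.06,-0.08,0.06], [-1.12,1.54,-1.2]] + [[-0.01,  0.02,  -0.01],[0.00,  -0.0,  0.00],[0.01,  -0.02,  0.01]] + [[0.50, 1.9, 0.38], [0.37, 1.41, 0.29], [0.01, 0.05, 0.01]]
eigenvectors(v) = [[0.49, 0.70, 0.8], [0.05, -0.04, 0.60], [-0.87, -0.71, 0.02]]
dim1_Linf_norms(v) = [1.12, 1.33, 1.57]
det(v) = 0.01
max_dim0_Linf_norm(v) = 1.57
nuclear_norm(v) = 4.60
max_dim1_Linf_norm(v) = 1.57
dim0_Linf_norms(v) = [1.12, 1.57, 1.18]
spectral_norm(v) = 2.34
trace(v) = 1.27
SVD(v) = [[0.08,0.82,0.57], [-0.29,0.56,-0.77], [-0.95,-0.1,0.28]] @ diag([2.3403336561547423, 2.2592332240534003, 0.001901894490497391]) @ [[0.43, -0.77, 0.47], [0.56, 0.64, 0.52], [-0.71, 0.04, 0.71]]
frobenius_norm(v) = 3.25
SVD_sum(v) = [[0.08, -0.14, 0.09], [-0.29, 0.51, -0.32], [-0.96, 1.72, -1.06]] + [[1.04, 1.18, 0.97],[0.72, 0.82, 0.67],[-0.13, -0.15, -0.12]] + [[-0.00, 0.00, 0.0], [0.00, -0.00, -0.00], [-0.00, 0.00, 0.00]]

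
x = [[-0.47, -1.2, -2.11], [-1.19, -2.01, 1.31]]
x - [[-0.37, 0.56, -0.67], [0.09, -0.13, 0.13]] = [[-0.1, -1.76, -1.44], [-1.28, -1.88, 1.18]]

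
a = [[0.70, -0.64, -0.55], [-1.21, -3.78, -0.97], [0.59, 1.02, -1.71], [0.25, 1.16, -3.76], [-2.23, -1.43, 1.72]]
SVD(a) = [[-0.04, -0.17, -0.49], [0.43, -0.84, -0.20], [-0.37, -0.13, 0.08], [-0.62, -0.50, 0.47], [0.55, -0.01, 0.70]] @ diag([5.366884486747846, 4.017203554873253, 1.669918113147766]) @ [[-0.4, -0.64, 0.65], [0.18, 0.64, 0.74], [-0.9, 0.41, -0.14]]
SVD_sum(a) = [[0.09, 0.15, -0.15],[-0.91, -1.47, 1.49],[0.80, 1.29, -1.31],[1.31, 2.13, -2.15],[-1.17, -1.89, 1.91]] + [[-0.12, -0.45, -0.52], [-0.6, -2.17, -2.51], [-0.09, -0.33, -0.38], [-0.36, -1.29, -1.49], [-0.01, -0.02, -0.03]] + [[0.73, -0.34, 0.12], [0.30, -0.14, 0.05], [-0.12, 0.05, -0.02], [-0.71, 0.32, -0.11], [-1.06, 0.48, -0.17]]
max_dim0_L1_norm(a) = 8.71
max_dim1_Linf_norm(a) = 3.78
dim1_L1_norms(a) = [1.89, 5.96, 3.32, 5.17, 5.38]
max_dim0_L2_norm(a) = 4.61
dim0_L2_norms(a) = [2.71, 4.37, 4.61]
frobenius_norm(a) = 6.91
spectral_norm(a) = 5.37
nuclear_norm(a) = 11.05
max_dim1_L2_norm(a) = 4.09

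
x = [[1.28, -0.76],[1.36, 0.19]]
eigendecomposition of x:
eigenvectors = [[(0.32+0.51j), 0.32-0.51j], [0.80+0.00j, 0.80-0.00j]]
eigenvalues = [(0.74+0.86j), (0.74-0.86j)]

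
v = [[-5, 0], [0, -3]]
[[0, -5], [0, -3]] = v @ [[0, 1], [0, 1]]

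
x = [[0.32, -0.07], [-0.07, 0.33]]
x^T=[[0.32, -0.07], [-0.07, 0.33]]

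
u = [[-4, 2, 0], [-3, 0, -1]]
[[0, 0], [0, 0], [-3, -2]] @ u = [[0, 0, 0], [0, 0, 0], [18, -6, 2]]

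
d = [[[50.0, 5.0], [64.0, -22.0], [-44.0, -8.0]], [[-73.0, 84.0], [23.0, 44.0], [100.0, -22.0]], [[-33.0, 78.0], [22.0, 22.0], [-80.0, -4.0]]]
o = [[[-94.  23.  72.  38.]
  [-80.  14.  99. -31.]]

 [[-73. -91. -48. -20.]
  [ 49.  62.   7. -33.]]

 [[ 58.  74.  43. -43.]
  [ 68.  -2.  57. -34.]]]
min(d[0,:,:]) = -44.0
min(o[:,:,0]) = -94.0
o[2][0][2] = 43.0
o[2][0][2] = 43.0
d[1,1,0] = 23.0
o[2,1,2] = 57.0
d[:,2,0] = [-44.0, 100.0, -80.0]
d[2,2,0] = -80.0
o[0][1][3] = -31.0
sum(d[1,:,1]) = 106.0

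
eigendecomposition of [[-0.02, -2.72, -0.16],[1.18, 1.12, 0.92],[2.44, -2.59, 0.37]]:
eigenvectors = [[0.34+0.32j, (0.34-0.32j), -0.48+0.00j], [(0.13-0.44j), (0.13+0.44j), -0.14+0.00j], [0.76+0.00j, 0.76-0.00j, (0.87+0j)]]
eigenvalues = [(1.01+2.54j), (1.01-2.54j), (-0.54+0j)]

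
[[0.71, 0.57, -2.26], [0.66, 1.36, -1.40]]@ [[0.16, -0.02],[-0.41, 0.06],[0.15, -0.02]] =[[-0.46, 0.07], [-0.66, 0.1]]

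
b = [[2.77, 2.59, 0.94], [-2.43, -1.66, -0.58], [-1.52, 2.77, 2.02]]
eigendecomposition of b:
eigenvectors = [[(-0.19+0.42j),(-0.19-0.42j),0.16+0.00j], [0.06-0.37j,(0.06+0.37j),-0.47+0.00j], [-0.81+0.00j,-0.81-0.00j,(0.87+0j)]]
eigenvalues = [(1.45+2.05j), (1.45-2.05j), (0.23+0j)]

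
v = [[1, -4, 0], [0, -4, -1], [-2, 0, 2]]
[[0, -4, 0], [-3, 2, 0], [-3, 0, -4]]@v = [[0, 16, 4], [-3, 4, -2], [5, 12, -8]]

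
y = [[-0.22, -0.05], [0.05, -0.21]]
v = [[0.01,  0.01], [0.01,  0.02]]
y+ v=[[-0.21, -0.04], [0.06, -0.19]]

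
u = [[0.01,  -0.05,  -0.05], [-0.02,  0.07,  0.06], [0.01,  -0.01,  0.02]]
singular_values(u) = [0.12, 0.02, 0.0]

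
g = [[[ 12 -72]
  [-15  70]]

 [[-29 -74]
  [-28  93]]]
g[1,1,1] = 93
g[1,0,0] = -29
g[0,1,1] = 70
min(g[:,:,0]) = -29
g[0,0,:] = [12, -72]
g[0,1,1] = 70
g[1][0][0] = -29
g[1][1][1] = 93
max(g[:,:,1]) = 93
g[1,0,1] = -74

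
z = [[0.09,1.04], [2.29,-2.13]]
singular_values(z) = [3.2, 0.8]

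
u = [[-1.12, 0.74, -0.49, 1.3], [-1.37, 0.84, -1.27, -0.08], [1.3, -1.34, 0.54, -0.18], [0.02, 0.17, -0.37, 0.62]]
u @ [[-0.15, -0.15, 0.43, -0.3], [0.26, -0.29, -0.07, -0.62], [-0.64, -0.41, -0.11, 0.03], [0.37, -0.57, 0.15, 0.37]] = [[1.16, -0.59, -0.28, 0.34], [1.21, 0.53, -0.52, -0.18], [-0.96, 0.07, 0.57, 0.39], [0.51, -0.25, 0.13, 0.11]]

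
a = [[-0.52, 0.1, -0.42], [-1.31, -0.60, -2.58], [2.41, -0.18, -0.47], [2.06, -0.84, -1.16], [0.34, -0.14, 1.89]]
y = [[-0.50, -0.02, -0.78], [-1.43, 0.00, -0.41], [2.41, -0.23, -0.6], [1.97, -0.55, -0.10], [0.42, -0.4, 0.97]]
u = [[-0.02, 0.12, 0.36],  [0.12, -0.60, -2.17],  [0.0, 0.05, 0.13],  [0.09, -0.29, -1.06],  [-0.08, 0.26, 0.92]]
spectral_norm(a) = 3.58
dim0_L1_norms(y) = [6.73, 1.2, 2.86]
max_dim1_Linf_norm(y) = 2.41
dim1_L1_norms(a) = [1.04, 4.49, 3.06, 4.06, 2.37]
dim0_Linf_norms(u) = [0.12, 0.6, 2.17]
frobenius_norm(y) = 3.84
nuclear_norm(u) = 2.78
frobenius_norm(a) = 5.03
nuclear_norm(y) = 5.45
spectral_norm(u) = 2.72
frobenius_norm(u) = 2.72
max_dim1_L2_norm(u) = 2.25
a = y + u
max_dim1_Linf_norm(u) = 2.17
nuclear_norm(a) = 7.71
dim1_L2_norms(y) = [0.93, 1.49, 2.49, 2.05, 1.13]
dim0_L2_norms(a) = [3.49, 1.06, 3.46]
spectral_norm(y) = 3.53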